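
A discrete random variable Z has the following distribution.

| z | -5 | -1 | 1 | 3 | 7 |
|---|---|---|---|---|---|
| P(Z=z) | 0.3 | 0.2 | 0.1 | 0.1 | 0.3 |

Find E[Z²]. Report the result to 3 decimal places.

23.400

E[Z²] = (-5)²(0.3) + (-1)²(0.2) + (1)²(0.1) + (3)²(0.1) + (7)²(0.3) = 23.4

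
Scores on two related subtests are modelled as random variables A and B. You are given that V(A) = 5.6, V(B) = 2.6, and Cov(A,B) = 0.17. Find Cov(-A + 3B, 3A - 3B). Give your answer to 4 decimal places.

-38.1600

Cov(-A + 3B, 3A - 3B) = (-1)(3)V(A) + (3)(-3)V(B) + [(-1)(-3) + (3)(3)]Cov(A,B)
= -3·5.6 + -9·2.6 + 12·0.17 = -38.16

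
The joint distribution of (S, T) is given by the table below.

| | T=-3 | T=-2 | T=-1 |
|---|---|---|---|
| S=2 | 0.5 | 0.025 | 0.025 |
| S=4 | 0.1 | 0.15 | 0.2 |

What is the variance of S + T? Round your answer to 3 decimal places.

2.749

E[S] = 2.9,  E[T] = -2.375,  E[ST] = -6.35
Var(S) = 9.4 − (2.9)² = 0.99;  Var(T) = 6.325 − (-2.375)² = 0.684375
cov(S,T) = -6.35 − (2.9)(-2.375) = 0.5375
Var(S + T) = (1)²·0.99 + (1)²·0.684375 + 2·(1)·(1)·0.5375 = 2.749375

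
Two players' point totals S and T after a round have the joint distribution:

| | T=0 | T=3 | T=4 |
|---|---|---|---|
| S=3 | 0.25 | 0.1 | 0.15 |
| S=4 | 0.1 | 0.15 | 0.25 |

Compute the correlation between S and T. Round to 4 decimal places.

E[S] = 3.5,  E[T] = 2.35
E[ST] = 8.5
cov(S,T) = E[ST] − E[S]E[T] = 8.5 − (3.5)(2.35) = 0.275
V(S) = 0.25,  V(T) = 3.1275
ρ = 0.275 / √(0.25·3.1275) ≈ 0.3110

0.3110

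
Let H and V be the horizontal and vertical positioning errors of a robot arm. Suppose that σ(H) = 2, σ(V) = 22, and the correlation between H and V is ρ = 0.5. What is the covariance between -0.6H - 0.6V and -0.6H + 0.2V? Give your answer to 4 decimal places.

var(H) = (2)² = 4;  var(V) = (22)² = 484
cov(H,V) = ρ·σ(H)·σ(V) = 0.5·2·22 = 22
cov(-0.6H - 0.6V, -0.6H + 0.2V) = (-0.6)(-0.6)var(H) + (-0.6)(0.2)var(V) + [(-0.6)(0.2) + (-0.6)(-0.6)]cov(H,V)
= 0.36·4 + -0.12·484 + 0.24·22 = -51.36

-51.3600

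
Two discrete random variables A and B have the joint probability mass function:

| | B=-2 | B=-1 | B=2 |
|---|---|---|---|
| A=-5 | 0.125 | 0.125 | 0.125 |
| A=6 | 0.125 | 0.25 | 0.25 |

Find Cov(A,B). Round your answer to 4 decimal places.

E[A] = 1.875,  E[B] = -0.125
E[AB] = 0.625
Cov(A,B) = E[AB] − E[A]E[B] = 0.625 − (1.875)(-0.125) = 0.859375

0.8594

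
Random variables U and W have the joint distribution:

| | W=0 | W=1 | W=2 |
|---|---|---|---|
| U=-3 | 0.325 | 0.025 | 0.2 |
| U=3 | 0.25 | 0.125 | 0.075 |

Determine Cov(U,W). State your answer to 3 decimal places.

-0.240

E[U] = -0.3,  E[W] = 0.7
E[UW] = -0.45
Cov(U,W) = E[UW] − E[U]E[W] = -0.45 − (-0.3)(0.7) = -0.24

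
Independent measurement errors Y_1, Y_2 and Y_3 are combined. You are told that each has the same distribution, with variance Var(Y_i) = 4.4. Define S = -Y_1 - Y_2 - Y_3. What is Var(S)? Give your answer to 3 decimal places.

13.200

By independence, Var(S) = (-1)²Var(Y_1) + (-1)²Var(Y_2) + (-1)²Var(Y_3)
= (-1)²·4.4 + (-1)²·4.4 + (-1)²·4.4 = 13.2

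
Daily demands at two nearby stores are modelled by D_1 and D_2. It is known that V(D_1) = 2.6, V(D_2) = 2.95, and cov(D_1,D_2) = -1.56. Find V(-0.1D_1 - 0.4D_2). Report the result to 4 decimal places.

V(-0.1D_1 - 0.4D_2) = (-0.1)²·V(D_1) + (-0.4)²·V(D_2) + 2·(-0.1)·(-0.4)·cov(D_1,D_2)
= 0.01·2.6 + 0.16·2.95 + 0.08·-1.56 = 0.3732

0.3732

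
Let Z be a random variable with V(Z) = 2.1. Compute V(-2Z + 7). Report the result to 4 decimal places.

V(-2Z + 7) = (-2)²·V(Z) = 4·2.1 = 8.4

8.4000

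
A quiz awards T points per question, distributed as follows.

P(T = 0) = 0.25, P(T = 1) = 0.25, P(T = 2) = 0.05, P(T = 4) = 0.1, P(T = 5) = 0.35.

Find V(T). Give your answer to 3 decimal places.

4.550

E[T] = (0)(0.25) + (1)(0.25) + (2)(0.05) + (4)(0.1) + (5)(0.35) = 2.5
E[T²] = (0)²(0.25) + (1)²(0.25) + (2)²(0.05) + (4)²(0.1) + (5)²(0.35) = 10.8
V(T) = E[T²] − (E[T])² = 10.8 − (2.5)² = 4.55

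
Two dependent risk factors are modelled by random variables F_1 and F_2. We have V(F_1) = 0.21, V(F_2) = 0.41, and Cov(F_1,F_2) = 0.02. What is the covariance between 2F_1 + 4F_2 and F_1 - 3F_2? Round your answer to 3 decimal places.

Cov(2F_1 + 4F_2, F_1 - 3F_2) = (2)(1)V(F_1) + (4)(-3)V(F_2) + [(2)(-3) + (4)(1)]Cov(F_1,F_2)
= 2·0.21 + -12·0.41 + -2·0.02 = -4.54

-4.540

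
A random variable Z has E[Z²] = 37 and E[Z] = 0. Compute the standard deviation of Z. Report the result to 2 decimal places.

6.08

V(Z) = 37 − (0)² = 37
SD(Z) = √37 ≈ 6.08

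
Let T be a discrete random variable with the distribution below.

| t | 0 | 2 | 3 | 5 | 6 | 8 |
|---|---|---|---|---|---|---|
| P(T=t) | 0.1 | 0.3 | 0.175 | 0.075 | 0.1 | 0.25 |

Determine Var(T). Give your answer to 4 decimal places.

7.4400

E[T] = (0)(0.1) + (2)(0.3) + (3)(0.175) + (5)(0.075) + (6)(0.1) + (8)(0.25) = 4.1
E[T²] = (0)²(0.1) + (2)²(0.3) + (3)²(0.175) + (5)²(0.075) + (6)²(0.1) + (8)²(0.25) = 24.25
Var(T) = E[T²] − (E[T])² = 24.25 − (4.1)² = 7.44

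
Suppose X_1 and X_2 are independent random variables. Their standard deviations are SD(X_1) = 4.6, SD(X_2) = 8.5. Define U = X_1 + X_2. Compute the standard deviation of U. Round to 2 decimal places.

9.66

Var(X_1) = 21.16, Var(X_2) = 72.25
By independence, Var(U) = (1)²Var(X_1) + (1)²Var(X_2)
= (1)²·21.16 + (1)²·72.25 = 93.41
SD(U) = √93.41 ≈ 9.66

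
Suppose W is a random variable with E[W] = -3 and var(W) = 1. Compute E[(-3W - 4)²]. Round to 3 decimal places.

34.000

E[-3W - 4] = -3·-3 − 4 = 5
var(-3W - 4) = (-3)²·1 = 9
E[(-3W - 4)²] = var((-3W - 4)) + (E[(-3W - 4)])² = 9 + (5)² = 34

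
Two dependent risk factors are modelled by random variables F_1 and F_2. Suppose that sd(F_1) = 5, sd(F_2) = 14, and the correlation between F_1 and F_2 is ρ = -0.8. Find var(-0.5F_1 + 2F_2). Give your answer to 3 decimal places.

902.250

var(F_1) = (5)² = 25;  var(F_2) = (14)² = 196
Cov(F_1,F_2) = ρ·sd(F_1)·sd(F_2) = -0.8·5·14 = -56
var(-0.5F_1 + 2F_2) = (-0.5)²·var(F_1) + (2)²·var(F_2) + 2·(-0.5)·(2)·Cov(F_1,F_2)
= 0.25·25 + 4·196 + -2·-56 = 902.25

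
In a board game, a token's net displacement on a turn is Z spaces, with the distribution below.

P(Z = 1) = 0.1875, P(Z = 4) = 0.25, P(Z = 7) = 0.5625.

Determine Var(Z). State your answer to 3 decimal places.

5.484

E[Z] = (1)(0.1875) + (4)(0.25) + (7)(0.5625) = 5.125
E[Z²] = (1)²(0.1875) + (4)²(0.25) + (7)²(0.5625) = 31.75
Var(Z) = E[Z²] − (E[Z])² = 31.75 − (5.125)² = 5.484375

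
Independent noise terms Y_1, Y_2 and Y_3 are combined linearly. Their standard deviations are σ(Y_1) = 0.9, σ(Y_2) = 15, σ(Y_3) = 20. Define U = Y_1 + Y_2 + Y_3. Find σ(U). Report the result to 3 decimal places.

Var(Y_1) = 0.81, Var(Y_2) = 225, Var(Y_3) = 400
By independence, Var(U) = (1)²Var(Y_1) + (1)²Var(Y_2) + (1)²Var(Y_3)
= (1)²·0.81 + (1)²·225 + (1)²·400 = 625.81
σ(U) = √625.81 ≈ 25.016

25.016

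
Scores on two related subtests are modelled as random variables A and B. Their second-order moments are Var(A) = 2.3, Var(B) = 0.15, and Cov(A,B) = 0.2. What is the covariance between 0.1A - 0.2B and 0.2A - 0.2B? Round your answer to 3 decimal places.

Cov(0.1A - 0.2B, 0.2A - 0.2B) = (0.1)(0.2)Var(A) + (-0.2)(-0.2)Var(B) + [(0.1)(-0.2) + (-0.2)(0.2)]Cov(A,B)
= 0.02·2.3 + 0.04·0.15 + -0.06·0.2 = 0.04

0.040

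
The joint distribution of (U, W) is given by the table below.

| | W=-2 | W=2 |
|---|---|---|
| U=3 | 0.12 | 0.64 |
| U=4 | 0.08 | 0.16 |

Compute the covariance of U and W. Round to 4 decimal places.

E[U] = 3.24,  E[W] = 1.2
E[UW] = 3.76
Cov(U,W) = E[UW] − E[U]E[W] = 3.76 − (3.24)(1.2) = -0.128

-0.1280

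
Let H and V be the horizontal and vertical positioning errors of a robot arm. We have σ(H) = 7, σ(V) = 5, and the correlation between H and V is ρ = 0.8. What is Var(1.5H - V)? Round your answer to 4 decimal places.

Var(H) = (7)² = 49;  Var(V) = (5)² = 25
cov(H,V) = ρ·σ(H)·σ(V) = 0.8·7·5 = 28
Var(1.5H - V) = (1.5)²·Var(H) + (-1)²·Var(V) + 2·(1.5)·(-1)·cov(H,V)
= 2.25·49 + 1·25 + -3·28 = 51.25

51.2500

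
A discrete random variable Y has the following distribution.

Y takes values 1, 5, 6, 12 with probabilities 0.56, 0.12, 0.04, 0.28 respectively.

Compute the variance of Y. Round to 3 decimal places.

E[Y] = (1)(0.56) + (5)(0.12) + (6)(0.04) + (12)(0.28) = 4.76
E[Y²] = (1)²(0.56) + (5)²(0.12) + (6)²(0.04) + (12)²(0.28) = 45.32
Var(Y) = E[Y²] − (E[Y])² = 45.32 − (4.76)² = 22.6624

22.662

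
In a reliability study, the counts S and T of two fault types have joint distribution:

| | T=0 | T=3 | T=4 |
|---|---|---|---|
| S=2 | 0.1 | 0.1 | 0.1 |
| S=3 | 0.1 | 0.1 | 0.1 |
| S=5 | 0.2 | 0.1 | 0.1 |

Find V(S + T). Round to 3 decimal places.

4.040

E[S] = 3.5,  E[T] = 2.1,  E[ST] = 7
V(S) = 13.9 − (3.5)² = 1.65;  V(T) = 7.5 − (2.1)² = 3.09
cov(S,T) = 7 − (3.5)(2.1) = -0.35
V(S + T) = (1)²·1.65 + (1)²·3.09 + 2·(1)·(1)·-0.35 = 4.04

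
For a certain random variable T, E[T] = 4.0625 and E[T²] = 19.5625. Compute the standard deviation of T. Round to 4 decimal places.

Var(T) = 19.5625 − (4.0625)² = 3.05859375
SD(T) = √3.05859375 ≈ 1.7489

1.7489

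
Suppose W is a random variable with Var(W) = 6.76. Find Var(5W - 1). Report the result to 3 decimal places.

Var(5W - 1) = (5)²·Var(W) = 25·6.76 = 169

169.000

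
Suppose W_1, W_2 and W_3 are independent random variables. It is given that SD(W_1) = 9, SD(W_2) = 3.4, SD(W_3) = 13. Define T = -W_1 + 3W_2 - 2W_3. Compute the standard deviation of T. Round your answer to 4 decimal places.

29.3435

Var(W_1) = 81, Var(W_2) = 11.56, Var(W_3) = 169
By independence, Var(T) = (-1)²Var(W_1) + (3)²Var(W_2) + (-2)²Var(W_3)
= (-1)²·81 + (3)²·11.56 + (-2)²·169 = 861.04
SD(T) = √861.04 ≈ 29.3435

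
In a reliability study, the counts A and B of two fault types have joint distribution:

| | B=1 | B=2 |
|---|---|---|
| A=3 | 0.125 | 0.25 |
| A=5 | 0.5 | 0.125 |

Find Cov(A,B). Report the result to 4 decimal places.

E[A] = 4.25,  E[B] = 1.375
E[AB] = 5.625
Cov(A,B) = E[AB] − E[A]E[B] = 5.625 − (4.25)(1.375) = -0.21875

-0.2188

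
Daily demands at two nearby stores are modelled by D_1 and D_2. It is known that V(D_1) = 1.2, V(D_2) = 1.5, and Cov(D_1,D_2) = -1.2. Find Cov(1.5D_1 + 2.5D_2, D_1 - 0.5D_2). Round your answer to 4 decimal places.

-2.1750

Cov(1.5D_1 + 2.5D_2, D_1 - 0.5D_2) = (1.5)(1)V(D_1) + (2.5)(-0.5)V(D_2) + [(1.5)(-0.5) + (2.5)(1)]Cov(D_1,D_2)
= 1.5·1.2 + -1.25·1.5 + 1.75·-1.2 = -2.175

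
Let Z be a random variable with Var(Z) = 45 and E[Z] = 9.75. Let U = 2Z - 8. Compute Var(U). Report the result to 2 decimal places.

180.00

Var(2Z - 8) = (2)²·Var(Z) = 4·45 = 180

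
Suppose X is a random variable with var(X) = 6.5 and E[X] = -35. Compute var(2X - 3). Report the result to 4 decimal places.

var(2X - 3) = (2)²·var(X) = 4·6.5 = 26

26.0000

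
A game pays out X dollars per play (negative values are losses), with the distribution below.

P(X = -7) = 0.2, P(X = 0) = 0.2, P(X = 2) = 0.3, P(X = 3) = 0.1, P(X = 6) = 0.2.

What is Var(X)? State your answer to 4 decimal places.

E[X] = (-7)(0.2) + (0)(0.2) + (2)(0.3) + (3)(0.1) + (6)(0.2) = 0.7
E[X²] = (-7)²(0.2) + (0)²(0.2) + (2)²(0.3) + (3)²(0.1) + (6)²(0.2) = 19.1
Var(X) = E[X²] − (E[X])² = 19.1 − (0.7)² = 18.61

18.6100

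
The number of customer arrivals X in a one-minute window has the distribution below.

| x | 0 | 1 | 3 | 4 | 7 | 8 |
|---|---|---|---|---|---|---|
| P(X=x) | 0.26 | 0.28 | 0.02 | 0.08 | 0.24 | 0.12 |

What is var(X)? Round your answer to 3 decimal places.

E[X] = (0)(0.26) + (1)(0.28) + (3)(0.02) + (4)(0.08) + (7)(0.24) + (8)(0.12) = 3.3
E[X²] = (0)²(0.26) + (1)²(0.28) + (3)²(0.02) + (4)²(0.08) + (7)²(0.24) + (8)²(0.12) = 21.18
var(X) = E[X²] − (E[X])² = 21.18 − (3.3)² = 10.29

10.290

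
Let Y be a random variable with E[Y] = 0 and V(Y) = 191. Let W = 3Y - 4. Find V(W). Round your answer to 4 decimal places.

1719.0000

V(3Y - 4) = (3)²·V(Y) = 9·191 = 1719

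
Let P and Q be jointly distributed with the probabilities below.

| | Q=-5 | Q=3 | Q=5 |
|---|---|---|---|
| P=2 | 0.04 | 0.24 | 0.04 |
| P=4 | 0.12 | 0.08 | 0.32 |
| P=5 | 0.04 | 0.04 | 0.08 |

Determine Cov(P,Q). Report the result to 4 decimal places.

-0.0256

E[P] = 3.52,  E[Q] = 2.28
E[PQ] = 8
Cov(P,Q) = E[PQ] − E[P]E[Q] = 8 − (3.52)(2.28) = -0.0256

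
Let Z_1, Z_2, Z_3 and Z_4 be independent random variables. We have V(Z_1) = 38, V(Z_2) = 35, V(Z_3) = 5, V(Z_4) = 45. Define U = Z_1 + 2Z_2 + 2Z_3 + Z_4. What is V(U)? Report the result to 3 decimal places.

243.000

By independence, V(U) = (1)²V(Z_1) + (2)²V(Z_2) + (2)²V(Z_3) + (1)²V(Z_4)
= (1)²·38 + (2)²·35 + (2)²·5 + (1)²·45 = 243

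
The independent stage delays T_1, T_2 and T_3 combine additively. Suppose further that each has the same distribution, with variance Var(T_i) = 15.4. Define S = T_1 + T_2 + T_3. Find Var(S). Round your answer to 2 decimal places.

By independence, Var(S) = (1)²Var(T_1) + (1)²Var(T_2) + (1)²Var(T_3)
= (1)²·15.4 + (1)²·15.4 + (1)²·15.4 = 46.2

46.20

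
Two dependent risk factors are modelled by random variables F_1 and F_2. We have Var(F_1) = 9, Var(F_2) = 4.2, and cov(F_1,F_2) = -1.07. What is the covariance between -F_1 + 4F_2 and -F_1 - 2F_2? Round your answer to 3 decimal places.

cov(-F_1 + 4F_2, -F_1 - 2F_2) = (-1)(-1)Var(F_1) + (4)(-2)Var(F_2) + [(-1)(-2) + (4)(-1)]cov(F_1,F_2)
= 1·9 + -8·4.2 + -2·-1.07 = -22.46

-22.460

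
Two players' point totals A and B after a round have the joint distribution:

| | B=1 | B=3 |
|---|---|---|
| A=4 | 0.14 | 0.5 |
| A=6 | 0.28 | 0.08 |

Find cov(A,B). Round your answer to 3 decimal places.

-0.515

E[A] = 4.72,  E[B] = 2.16
E[AB] = 9.68
cov(A,B) = E[AB] − E[A]E[B] = 9.68 − (4.72)(2.16) = -0.5152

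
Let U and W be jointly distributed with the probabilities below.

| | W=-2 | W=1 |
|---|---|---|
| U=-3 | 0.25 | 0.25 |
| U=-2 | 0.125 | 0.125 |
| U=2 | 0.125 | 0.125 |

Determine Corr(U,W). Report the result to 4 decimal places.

E[U] = -1.5,  E[W] = -0.5
E[UW] = 0.75
cov(U,W) = E[UW] − E[U]E[W] = 0.75 − (-1.5)(-0.5) = 0
Var(U) = 4.25,  Var(W) = 2.25
ρ = 0 / √(4.25·2.25) ≈ 0.0000

0.0000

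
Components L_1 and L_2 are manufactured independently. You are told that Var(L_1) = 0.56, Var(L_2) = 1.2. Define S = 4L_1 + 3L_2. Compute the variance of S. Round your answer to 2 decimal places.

19.76

By independence, Var(S) = (4)²Var(L_1) + (3)²Var(L_2)
= (4)²·0.56 + (3)²·1.2 = 19.76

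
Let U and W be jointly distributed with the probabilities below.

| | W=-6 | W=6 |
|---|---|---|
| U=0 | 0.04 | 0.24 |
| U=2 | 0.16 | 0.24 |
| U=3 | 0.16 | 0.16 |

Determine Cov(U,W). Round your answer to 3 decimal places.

-1.997

E[U] = 1.76,  E[W] = 1.68
E[UW] = 0.96
Cov(U,W) = E[UW] − E[U]E[W] = 0.96 − (1.76)(1.68) = -1.9968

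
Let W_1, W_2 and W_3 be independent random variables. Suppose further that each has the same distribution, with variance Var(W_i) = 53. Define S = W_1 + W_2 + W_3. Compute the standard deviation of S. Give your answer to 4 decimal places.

12.6095

By independence, Var(S) = (1)²Var(W_1) + (1)²Var(W_2) + (1)²Var(W_3)
= (1)²·53 + (1)²·53 + (1)²·53 = 159
σ(S) = √159 ≈ 12.6095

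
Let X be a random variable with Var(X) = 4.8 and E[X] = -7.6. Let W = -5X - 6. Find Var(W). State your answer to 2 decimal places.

120.00

Var(-5X - 6) = (-5)²·Var(X) = 25·4.8 = 120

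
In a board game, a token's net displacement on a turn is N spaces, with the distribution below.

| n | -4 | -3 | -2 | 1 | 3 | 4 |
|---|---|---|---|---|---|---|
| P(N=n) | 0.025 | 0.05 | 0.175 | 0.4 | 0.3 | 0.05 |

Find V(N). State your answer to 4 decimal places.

E[N] = (-4)(0.025) + (-3)(0.05) + (-2)(0.175) + (1)(0.4) + (3)(0.3) + (4)(0.05) = 0.9
E[N²] = (-4)²(0.025) + (-3)²(0.05) + (-2)²(0.175) + (1)²(0.4) + (3)²(0.3) + (4)²(0.05) = 5.45
V(N) = E[N²] − (E[N])² = 5.45 − (0.9)² = 4.64

4.6400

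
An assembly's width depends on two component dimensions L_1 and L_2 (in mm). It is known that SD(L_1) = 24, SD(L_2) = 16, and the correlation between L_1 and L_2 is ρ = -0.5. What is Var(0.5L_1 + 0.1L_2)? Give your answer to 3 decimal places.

Var(L_1) = (24)² = 576;  Var(L_2) = (16)² = 256
cov(L_1,L_2) = ρ·SD(L_1)·SD(L_2) = -0.5·24·16 = -192
Var(0.5L_1 + 0.1L_2) = (0.5)²·Var(L_1) + (0.1)²·Var(L_2) + 2·(0.5)·(0.1)·cov(L_1,L_2)
= 0.25·576 + 0.01·256 + 0.1·-192 = 127.36

127.360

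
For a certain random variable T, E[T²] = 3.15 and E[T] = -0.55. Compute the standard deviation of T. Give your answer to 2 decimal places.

1.69

V(T) = 3.15 − (-0.55)² = 2.8475
sd(T) = √2.8475 ≈ 1.69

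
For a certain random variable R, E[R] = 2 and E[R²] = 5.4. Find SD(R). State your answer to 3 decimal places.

var(R) = 5.4 − (2)² = 1.4
SD(R) = √1.4 ≈ 1.183

1.183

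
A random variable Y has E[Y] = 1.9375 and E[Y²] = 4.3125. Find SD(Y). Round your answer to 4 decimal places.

0.7474

V(Y) = 4.3125 − (1.9375)² = 0.55859375
SD(Y) = √0.55859375 ≈ 0.7474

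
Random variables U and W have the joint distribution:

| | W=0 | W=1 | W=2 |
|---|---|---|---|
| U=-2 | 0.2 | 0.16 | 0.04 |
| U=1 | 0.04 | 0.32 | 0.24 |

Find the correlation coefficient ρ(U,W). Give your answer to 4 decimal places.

0.4990

E[U] = -0.2,  E[W] = 1.04
E[UW] = 0.32
Cov(U,W) = E[UW] − E[U]E[W] = 0.32 − (-0.2)(1.04) = 0.528
Var(U) = 2.16,  Var(W) = 0.5184
ρ = 0.528 / √(2.16·0.5184) ≈ 0.4990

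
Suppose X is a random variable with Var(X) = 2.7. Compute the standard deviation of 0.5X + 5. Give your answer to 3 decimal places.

Var(0.5X + 5) = (0.5)²·2.7 = 0.675
SD(0.5X + 5) = √0.675 ≈ 0.822

0.822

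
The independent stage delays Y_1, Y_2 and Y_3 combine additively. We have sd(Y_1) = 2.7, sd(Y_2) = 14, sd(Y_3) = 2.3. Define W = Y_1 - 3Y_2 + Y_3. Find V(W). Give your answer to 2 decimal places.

1776.58

V(Y_1) = 7.29, V(Y_2) = 196, V(Y_3) = 5.29
By independence, V(W) = (1)²V(Y_1) + (-3)²V(Y_2) + (1)²V(Y_3)
= (1)²·7.29 + (-3)²·196 + (1)²·5.29 = 1776.58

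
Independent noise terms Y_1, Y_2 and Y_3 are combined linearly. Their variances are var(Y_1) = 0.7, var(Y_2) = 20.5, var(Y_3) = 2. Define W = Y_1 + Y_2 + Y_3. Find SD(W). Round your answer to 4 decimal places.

4.8166

By independence, var(W) = (1)²var(Y_1) + (1)²var(Y_2) + (1)²var(Y_3)
= (1)²·0.7 + (1)²·20.5 + (1)²·2 = 23.2
SD(W) = √23.2 ≈ 4.8166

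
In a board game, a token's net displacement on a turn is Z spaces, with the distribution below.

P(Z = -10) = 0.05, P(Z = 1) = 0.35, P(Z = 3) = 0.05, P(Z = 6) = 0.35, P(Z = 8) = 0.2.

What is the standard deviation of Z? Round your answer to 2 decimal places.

4.18

E[Z] = (-10)(0.05) + (1)(0.35) + (3)(0.05) + (6)(0.35) + (8)(0.2) = 3.7
E[Z²] = (-10)²(0.05) + (1)²(0.35) + (3)²(0.05) + (6)²(0.35) + (8)²(0.2) = 31.2
V(Z) = E[Z²] − (E[Z])² = 31.2 − (3.7)² = 17.51
SD(Z) = √17.51 ≈ 4.18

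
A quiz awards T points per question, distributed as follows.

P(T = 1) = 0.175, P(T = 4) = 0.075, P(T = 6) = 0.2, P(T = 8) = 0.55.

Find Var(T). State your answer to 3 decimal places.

E[T] = (1)(0.175) + (4)(0.075) + (6)(0.2) + (8)(0.55) = 6.075
E[T²] = (1)²(0.175) + (4)²(0.075) + (6)²(0.2) + (8)²(0.55) = 43.775
Var(T) = E[T²] − (E[T])² = 43.775 − (6.075)² = 6.869375

6.869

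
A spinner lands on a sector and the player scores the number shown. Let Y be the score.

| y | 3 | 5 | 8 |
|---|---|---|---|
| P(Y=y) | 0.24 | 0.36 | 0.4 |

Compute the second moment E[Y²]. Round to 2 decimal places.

36.76

E[Y²] = (3)²(0.24) + (5)²(0.36) + (8)²(0.4) = 36.76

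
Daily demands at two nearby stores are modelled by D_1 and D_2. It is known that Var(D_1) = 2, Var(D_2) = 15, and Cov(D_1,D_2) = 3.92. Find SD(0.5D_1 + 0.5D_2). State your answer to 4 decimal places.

2.4920

Var(0.5D_1 + 0.5D_2) = (0.5)²·Var(D_1) + (0.5)²·Var(D_2) + 2·(0.5)·(0.5)·Cov(D_1,D_2)
= 0.25·2 + 0.25·15 + 0.5·3.92 = 6.21
SD(0.5D_1 + 0.5D_2) = √6.21 ≈ 2.4920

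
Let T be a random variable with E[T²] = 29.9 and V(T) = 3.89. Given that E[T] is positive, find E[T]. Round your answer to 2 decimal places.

5.10

(E[T])² = E[T²] − V(T) = 29.9 − 3.89 = 26.01
E[T] = √26.01 = 5.1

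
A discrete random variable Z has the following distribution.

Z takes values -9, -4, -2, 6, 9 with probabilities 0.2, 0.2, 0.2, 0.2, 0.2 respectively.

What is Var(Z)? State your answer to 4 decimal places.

E[Z] = (-9)(0.2) + (-4)(0.2) + (-2)(0.2) + (6)(0.2) + (9)(0.2) = 0
E[Z²] = (-9)²(0.2) + (-4)²(0.2) + (-2)²(0.2) + (6)²(0.2) + (9)²(0.2) = 43.6
Var(Z) = E[Z²] − (E[Z])² = 43.6 − (0)² = 43.6

43.6000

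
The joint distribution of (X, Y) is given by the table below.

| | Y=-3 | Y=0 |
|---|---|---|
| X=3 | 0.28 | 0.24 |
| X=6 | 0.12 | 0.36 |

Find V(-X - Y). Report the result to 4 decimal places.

5.7024

E[X] = 4.44,  E[Y] = -1.2,  E[XY] = -4.68
V(X) = 21.96 − (4.44)² = 2.2464;  V(Y) = 3.6 − (-1.2)² = 2.16
Cov(X,Y) = -4.68 − (4.44)(-1.2) = 0.648
V(-X - Y) = (-1)²·2.2464 + (-1)²·2.16 + 2·(-1)·(-1)·0.648 = 5.7024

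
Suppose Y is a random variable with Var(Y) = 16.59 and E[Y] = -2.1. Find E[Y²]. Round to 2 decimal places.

21.00

E[Y²] = Var(Y) + (E[Y])² = 16.59 + (-2.1)² = 21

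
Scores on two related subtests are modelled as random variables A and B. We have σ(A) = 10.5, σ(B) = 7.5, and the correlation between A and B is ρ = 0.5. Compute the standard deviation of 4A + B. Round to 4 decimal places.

V(A) = (10.5)² = 110.25;  V(B) = (7.5)² = 56.25
Cov(A,B) = ρ·σ(A)·σ(B) = 0.5·10.5·7.5 = 39.375
V(4A + B) = (4)²·V(A) + (1)²·V(B) + 2·(4)·(1)·Cov(A,B)
= 16·110.25 + 1·56.25 + 8·39.375 = 2135.25
σ(4A + B) = √2135.25 ≈ 46.2088

46.2088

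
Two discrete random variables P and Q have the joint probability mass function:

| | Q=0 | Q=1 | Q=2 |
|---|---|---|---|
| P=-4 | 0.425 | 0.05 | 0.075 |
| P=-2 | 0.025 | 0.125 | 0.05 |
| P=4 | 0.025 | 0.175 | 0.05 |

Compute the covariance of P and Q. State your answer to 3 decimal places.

0.970

E[P] = -1.6,  E[Q] = 0.7
E[PQ] = -0.15
Cov(P,Q) = E[PQ] − E[P]E[Q] = -0.15 − (-1.6)(0.7) = 0.97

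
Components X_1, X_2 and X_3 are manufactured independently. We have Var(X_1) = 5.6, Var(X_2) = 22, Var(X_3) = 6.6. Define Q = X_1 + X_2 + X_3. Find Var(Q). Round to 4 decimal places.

By independence, Var(Q) = (1)²Var(X_1) + (1)²Var(X_2) + (1)²Var(X_3)
= (1)²·5.6 + (1)²·22 + (1)²·6.6 = 34.2

34.2000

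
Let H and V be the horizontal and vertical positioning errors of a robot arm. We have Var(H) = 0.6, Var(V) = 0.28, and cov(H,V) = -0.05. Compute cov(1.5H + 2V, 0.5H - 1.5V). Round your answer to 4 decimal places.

-0.3275

cov(1.5H + 2V, 0.5H - 1.5V) = (1.5)(0.5)Var(H) + (2)(-1.5)Var(V) + [(1.5)(-1.5) + (2)(0.5)]cov(H,V)
= 0.75·0.6 + -3·0.28 + -1.25·-0.05 = -0.3275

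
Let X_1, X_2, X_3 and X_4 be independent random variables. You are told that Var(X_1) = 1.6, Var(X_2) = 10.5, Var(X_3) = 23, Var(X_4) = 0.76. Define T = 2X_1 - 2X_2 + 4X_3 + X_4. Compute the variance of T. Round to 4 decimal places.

417.1600

By independence, Var(T) = (2)²Var(X_1) + (-2)²Var(X_2) + (4)²Var(X_3) + (1)²Var(X_4)
= (2)²·1.6 + (-2)²·10.5 + (4)²·23 + (1)²·0.76 = 417.16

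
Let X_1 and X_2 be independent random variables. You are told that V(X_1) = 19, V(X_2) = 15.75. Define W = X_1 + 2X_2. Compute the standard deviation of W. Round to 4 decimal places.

9.0554

By independence, V(W) = (1)²V(X_1) + (2)²V(X_2)
= (1)²·19 + (2)²·15.75 = 82
sd(W) = √82 ≈ 9.0554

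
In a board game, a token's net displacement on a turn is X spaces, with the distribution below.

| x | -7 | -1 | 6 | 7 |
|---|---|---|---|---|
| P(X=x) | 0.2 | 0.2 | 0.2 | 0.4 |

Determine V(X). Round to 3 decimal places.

31.040

E[X] = (-7)(0.2) + (-1)(0.2) + (6)(0.2) + (7)(0.4) = 2.4
E[X²] = (-7)²(0.2) + (-1)²(0.2) + (6)²(0.2) + (7)²(0.4) = 36.8
V(X) = E[X²] − (E[X])² = 36.8 − (2.4)² = 31.04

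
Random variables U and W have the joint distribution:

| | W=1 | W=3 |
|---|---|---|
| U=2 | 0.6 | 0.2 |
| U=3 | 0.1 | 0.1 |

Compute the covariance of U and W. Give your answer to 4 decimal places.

E[U] = 2.2,  E[W] = 1.6
E[UW] = 3.6
Cov(U,W) = E[UW] − E[U]E[W] = 3.6 − (2.2)(1.6) = 0.08

0.0800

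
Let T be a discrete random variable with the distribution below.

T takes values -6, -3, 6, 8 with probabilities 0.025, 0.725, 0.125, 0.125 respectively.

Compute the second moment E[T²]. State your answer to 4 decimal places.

19.9250

E[T²] = (-6)²(0.025) + (-3)²(0.725) + (6)²(0.125) + (8)²(0.125) = 19.925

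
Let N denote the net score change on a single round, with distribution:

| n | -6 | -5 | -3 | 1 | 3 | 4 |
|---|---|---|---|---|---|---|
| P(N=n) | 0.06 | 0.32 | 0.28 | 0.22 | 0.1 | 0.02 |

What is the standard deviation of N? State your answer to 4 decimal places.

3.0463

E[N] = (-6)(0.06) + (-5)(0.32) + (-3)(0.28) + (1)(0.22) + (3)(0.1) + (4)(0.02) = -2.2
E[N²] = (-6)²(0.06) + (-5)²(0.32) + (-3)²(0.28) + (1)²(0.22) + (3)²(0.1) + (4)²(0.02) = 14.12
Var(N) = E[N²] − (E[N])² = 14.12 − (-2.2)² = 9.28
sd(N) = √9.28 ≈ 3.0463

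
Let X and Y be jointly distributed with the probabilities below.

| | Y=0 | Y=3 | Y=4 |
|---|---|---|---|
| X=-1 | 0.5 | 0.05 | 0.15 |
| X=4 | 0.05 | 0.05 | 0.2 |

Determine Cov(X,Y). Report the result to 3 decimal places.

2.200

E[X] = 0.5,  E[Y] = 1.7
E[XY] = 3.05
Cov(X,Y) = E[XY] − E[X]E[Y] = 3.05 − (0.5)(1.7) = 2.2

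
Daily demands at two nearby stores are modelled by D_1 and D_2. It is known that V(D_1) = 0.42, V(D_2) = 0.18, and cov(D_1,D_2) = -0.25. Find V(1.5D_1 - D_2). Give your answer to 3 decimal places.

1.875

V(1.5D_1 - D_2) = (1.5)²·V(D_1) + (-1)²·V(D_2) + 2·(1.5)·(-1)·cov(D_1,D_2)
= 2.25·0.42 + 1·0.18 + -3·-0.25 = 1.875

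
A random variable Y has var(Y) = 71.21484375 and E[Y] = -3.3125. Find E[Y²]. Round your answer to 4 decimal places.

E[Y²] = var(Y) + (E[Y])² = 71.21484375 + (-3.3125)² = 82.1875

82.1875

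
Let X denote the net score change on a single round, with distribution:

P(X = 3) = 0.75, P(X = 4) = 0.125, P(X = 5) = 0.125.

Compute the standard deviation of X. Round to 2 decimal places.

0.70

E[X] = (3)(0.75) + (4)(0.125) + (5)(0.125) = 3.375
E[X²] = (3)²(0.75) + (4)²(0.125) + (5)²(0.125) = 11.875
Var(X) = E[X²] − (E[X])² = 11.875 − (3.375)² = 0.484375
σ(X) = √0.484375 ≈ 0.70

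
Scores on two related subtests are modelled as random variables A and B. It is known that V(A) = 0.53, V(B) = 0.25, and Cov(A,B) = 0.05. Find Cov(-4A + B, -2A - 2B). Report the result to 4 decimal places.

4.0400

Cov(-4A + B, -2A - 2B) = (-4)(-2)V(A) + (1)(-2)V(B) + [(-4)(-2) + (1)(-2)]Cov(A,B)
= 8·0.53 + -2·0.25 + 6·0.05 = 4.04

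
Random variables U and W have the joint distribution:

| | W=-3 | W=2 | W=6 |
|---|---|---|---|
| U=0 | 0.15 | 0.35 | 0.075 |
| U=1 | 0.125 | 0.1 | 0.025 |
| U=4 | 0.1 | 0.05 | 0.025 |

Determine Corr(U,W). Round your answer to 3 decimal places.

E[U] = 0.95,  E[W] = 0.625
E[UW] = -0.225
cov(U,W) = E[UW] − E[U]E[W] = -0.225 − (0.95)(0.625) = -0.81875
var(U) = 2.1475,  var(W) = 9.484375
ρ = -0.81875 / √(2.1475·9.484375) ≈ -0.181

-0.181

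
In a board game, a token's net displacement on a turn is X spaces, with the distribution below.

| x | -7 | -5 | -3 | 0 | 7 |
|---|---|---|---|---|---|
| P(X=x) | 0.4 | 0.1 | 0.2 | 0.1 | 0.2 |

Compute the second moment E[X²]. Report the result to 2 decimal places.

E[X²] = (-7)²(0.4) + (-5)²(0.1) + (-3)²(0.2) + (0)²(0.1) + (7)²(0.2) = 33.7

33.70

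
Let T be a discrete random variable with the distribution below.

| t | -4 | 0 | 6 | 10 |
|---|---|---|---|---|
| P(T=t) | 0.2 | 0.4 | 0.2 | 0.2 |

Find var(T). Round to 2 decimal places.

E[T] = (-4)(0.2) + (0)(0.4) + (6)(0.2) + (10)(0.2) = 2.4
E[T²] = (-4)²(0.2) + (0)²(0.4) + (6)²(0.2) + (10)²(0.2) = 30.4
var(T) = E[T²] − (E[T])² = 30.4 − (2.4)² = 24.64

24.64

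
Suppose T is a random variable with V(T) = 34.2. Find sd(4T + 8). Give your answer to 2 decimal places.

V(4T + 8) = (4)²·34.2 = 547.2
sd(4T + 8) = √547.2 ≈ 23.39

23.39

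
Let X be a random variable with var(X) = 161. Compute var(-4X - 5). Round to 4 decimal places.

2576.0000

var(-4X - 5) = (-4)²·var(X) = 16·161 = 2576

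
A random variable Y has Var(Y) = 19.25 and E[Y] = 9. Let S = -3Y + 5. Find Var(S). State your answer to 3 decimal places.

Var(-3Y + 5) = (-3)²·Var(Y) = 9·19.25 = 173.25

173.250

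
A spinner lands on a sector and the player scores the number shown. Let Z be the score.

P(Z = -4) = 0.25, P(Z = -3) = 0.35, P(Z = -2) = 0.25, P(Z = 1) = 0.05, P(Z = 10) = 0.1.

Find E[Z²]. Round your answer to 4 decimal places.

18.2000

E[Z²] = (-4)²(0.25) + (-3)²(0.35) + (-2)²(0.25) + (1)²(0.05) + (10)²(0.1) = 18.2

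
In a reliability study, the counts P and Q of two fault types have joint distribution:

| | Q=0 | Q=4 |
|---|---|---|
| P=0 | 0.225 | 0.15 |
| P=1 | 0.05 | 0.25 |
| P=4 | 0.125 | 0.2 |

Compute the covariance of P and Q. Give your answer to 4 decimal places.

0.3600

E[P] = 1.6,  E[Q] = 2.4
E[PQ] = 4.2
Cov(P,Q) = E[PQ] − E[P]E[Q] = 4.2 − (1.6)(2.4) = 0.36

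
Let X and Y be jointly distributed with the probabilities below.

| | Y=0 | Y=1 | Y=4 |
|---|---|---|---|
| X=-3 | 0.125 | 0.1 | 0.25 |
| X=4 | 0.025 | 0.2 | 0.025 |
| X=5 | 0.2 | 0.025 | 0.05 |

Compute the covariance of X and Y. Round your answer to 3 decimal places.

-2.519

E[X] = 0.95,  E[Y] = 1.625
E[XY] = -0.975
Cov(X,Y) = E[XY] − E[X]E[Y] = -0.975 − (0.95)(1.625) = -2.51875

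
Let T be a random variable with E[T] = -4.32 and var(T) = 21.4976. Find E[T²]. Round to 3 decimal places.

40.160

E[T²] = var(T) + (E[T])² = 21.4976 + (-4.32)² = 40.16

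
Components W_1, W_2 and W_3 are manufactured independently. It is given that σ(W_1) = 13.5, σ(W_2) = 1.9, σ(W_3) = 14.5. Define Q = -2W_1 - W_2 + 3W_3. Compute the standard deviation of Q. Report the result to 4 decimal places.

51.2334

Var(W_1) = 182.25, Var(W_2) = 3.61, Var(W_3) = 210.25
By independence, Var(Q) = (-2)²Var(W_1) + (-1)²Var(W_2) + (3)²Var(W_3)
= (-2)²·182.25 + (-1)²·3.61 + (3)²·210.25 = 2624.86
σ(Q) = √2624.86 ≈ 51.2334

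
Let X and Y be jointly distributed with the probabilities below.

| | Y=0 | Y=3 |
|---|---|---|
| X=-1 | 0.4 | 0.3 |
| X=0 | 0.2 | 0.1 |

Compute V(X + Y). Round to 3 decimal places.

2.250

E[X] = -0.7,  E[Y] = 1.2,  E[XY] = -0.9
V(X) = 0.7 − (-0.7)² = 0.21;  V(Y) = 3.6 − (1.2)² = 2.16
Cov(X,Y) = -0.9 − (-0.7)(1.2) = -0.06
V(X + Y) = (1)²·0.21 + (1)²·2.16 + 2·(1)·(1)·-0.06 = 2.25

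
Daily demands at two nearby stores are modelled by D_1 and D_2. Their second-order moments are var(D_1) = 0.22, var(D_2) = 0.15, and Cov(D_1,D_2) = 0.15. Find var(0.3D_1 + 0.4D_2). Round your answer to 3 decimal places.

var(0.3D_1 + 0.4D_2) = (0.3)²·var(D_1) + (0.4)²·var(D_2) + 2·(0.3)·(0.4)·Cov(D_1,D_2)
= 0.09·0.22 + 0.16·0.15 + 0.24·0.15 = 0.0798

0.080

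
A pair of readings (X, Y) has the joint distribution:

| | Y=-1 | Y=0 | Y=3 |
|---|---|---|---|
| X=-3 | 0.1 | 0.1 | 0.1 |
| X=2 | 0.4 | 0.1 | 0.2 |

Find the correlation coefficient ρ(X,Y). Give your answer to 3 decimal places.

-0.100

E[X] = 0.5,  E[Y] = 0.4
E[XY] = -0.2
Cov(X,Y) = E[XY] − E[X]E[Y] = -0.2 − (0.5)(0.4) = -0.4
Var(X) = 5.25,  Var(Y) = 3.04
ρ = -0.4 / √(5.25·3.04) ≈ -0.100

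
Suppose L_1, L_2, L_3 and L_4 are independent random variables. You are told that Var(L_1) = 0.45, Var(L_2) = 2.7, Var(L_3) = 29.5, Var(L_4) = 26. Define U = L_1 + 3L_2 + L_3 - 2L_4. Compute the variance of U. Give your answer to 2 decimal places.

158.25

By independence, Var(U) = (1)²Var(L_1) + (3)²Var(L_2) + (1)²Var(L_3) + (-2)²Var(L_4)
= (1)²·0.45 + (3)²·2.7 + (1)²·29.5 + (-2)²·26 = 158.25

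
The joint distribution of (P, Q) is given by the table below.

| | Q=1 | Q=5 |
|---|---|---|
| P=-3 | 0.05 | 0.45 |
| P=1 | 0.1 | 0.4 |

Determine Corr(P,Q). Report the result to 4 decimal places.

E[P] = -1,  E[Q] = 4.4
E[PQ] = -4.8
Cov(P,Q) = E[PQ] − E[P]E[Q] = -4.8 − (-1)(4.4) = -0.4
var(P) = 4,  var(Q) = 2.04
ρ = -0.4 / √(4·2.04) ≈ -0.1400

-0.1400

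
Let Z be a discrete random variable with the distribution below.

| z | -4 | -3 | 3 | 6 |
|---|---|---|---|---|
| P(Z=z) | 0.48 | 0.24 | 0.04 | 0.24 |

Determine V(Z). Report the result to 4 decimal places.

17.6736

E[Z] = (-4)(0.48) + (-3)(0.24) + (3)(0.04) + (6)(0.24) = -1.08
E[Z²] = (-4)²(0.48) + (-3)²(0.24) + (3)²(0.04) + (6)²(0.24) = 18.84
V(Z) = E[Z²] − (E[Z])² = 18.84 − (-1.08)² = 17.6736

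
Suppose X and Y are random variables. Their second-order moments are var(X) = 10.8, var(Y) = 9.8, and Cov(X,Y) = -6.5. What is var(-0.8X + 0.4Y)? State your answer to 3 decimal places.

var(-0.8X + 0.4Y) = (-0.8)²·var(X) + (0.4)²·var(Y) + 2·(-0.8)·(0.4)·Cov(X,Y)
= 0.64·10.8 + 0.16·9.8 + -0.64·-6.5 = 12.64

12.640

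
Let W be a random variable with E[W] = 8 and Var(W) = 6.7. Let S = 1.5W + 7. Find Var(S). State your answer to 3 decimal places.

Var(1.5W + 7) = (1.5)²·Var(W) = 2.25·6.7 = 15.075

15.075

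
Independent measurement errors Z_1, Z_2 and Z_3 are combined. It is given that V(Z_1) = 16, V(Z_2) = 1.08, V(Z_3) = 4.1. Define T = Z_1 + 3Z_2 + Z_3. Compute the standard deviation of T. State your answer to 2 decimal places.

5.46

By independence, V(T) = (1)²V(Z_1) + (3)²V(Z_2) + (1)²V(Z_3)
= (1)²·16 + (3)²·1.08 + (1)²·4.1 = 29.82
SD(T) = √29.82 ≈ 5.46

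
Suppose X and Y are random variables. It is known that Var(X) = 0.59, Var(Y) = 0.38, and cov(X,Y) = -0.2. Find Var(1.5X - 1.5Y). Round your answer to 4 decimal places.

Var(1.5X - 1.5Y) = (1.5)²·Var(X) + (-1.5)²·Var(Y) + 2·(1.5)·(-1.5)·cov(X,Y)
= 2.25·0.59 + 2.25·0.38 + -4.5·-0.2 = 3.0825

3.0825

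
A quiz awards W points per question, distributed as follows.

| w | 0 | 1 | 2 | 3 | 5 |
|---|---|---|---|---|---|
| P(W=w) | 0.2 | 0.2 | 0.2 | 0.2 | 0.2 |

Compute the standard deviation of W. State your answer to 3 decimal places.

1.720

E[W] = (0)(0.2) + (1)(0.2) + (2)(0.2) + (3)(0.2) + (5)(0.2) = 2.2
E[W²] = (0)²(0.2) + (1)²(0.2) + (2)²(0.2) + (3)²(0.2) + (5)²(0.2) = 7.8
Var(W) = E[W²] − (E[W])² = 7.8 − (2.2)² = 2.96
σ(W) = √2.96 ≈ 1.720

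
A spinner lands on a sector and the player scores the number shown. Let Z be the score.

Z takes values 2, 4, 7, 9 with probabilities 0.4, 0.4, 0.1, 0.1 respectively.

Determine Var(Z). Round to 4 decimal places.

E[Z] = (2)(0.4) + (4)(0.4) + (7)(0.1) + (9)(0.1) = 4
E[Z²] = (2)²(0.4) + (4)²(0.4) + (7)²(0.1) + (9)²(0.1) = 21
Var(Z) = E[Z²] − (E[Z])² = 21 − (4)² = 5

5.0000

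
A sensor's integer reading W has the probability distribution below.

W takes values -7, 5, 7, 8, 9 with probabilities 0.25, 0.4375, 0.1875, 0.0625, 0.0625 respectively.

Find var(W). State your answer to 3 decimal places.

33.527

E[W] = (-7)(0.25) + (5)(0.4375) + (7)(0.1875) + (8)(0.0625) + (9)(0.0625) = 2.8125
E[W²] = (-7)²(0.25) + (5)²(0.4375) + (7)²(0.1875) + (8)²(0.0625) + (9)²(0.0625) = 41.4375
var(W) = E[W²] − (E[W])² = 41.4375 − (2.8125)² = 33.52734375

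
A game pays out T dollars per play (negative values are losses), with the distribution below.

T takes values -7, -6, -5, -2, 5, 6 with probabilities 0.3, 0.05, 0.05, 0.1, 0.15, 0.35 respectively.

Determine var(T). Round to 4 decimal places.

34.5000

E[T] = (-7)(0.3) + (-6)(0.05) + (-5)(0.05) + (-2)(0.1) + (5)(0.15) + (6)(0.35) = 0
E[T²] = (-7)²(0.3) + (-6)²(0.05) + (-5)²(0.05) + (-2)²(0.1) + (5)²(0.15) + (6)²(0.35) = 34.5
var(T) = E[T²] − (E[T])² = 34.5 − (0)² = 34.5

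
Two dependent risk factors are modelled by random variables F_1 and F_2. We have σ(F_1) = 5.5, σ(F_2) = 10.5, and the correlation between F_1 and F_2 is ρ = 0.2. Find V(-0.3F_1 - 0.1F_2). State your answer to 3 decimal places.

4.518

V(F_1) = (5.5)² = 30.25;  V(F_2) = (10.5)² = 110.25
Cov(F_1,F_2) = ρ·σ(F_1)·σ(F_2) = 0.2·5.5·10.5 = 11.55
V(-0.3F_1 - 0.1F_2) = (-0.3)²·V(F_1) + (-0.1)²·V(F_2) + 2·(-0.3)·(-0.1)·Cov(F_1,F_2)
= 0.09·30.25 + 0.01·110.25 + 0.06·11.55 = 4.518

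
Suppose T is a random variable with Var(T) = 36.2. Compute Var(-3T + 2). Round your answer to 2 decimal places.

325.80

Var(-3T + 2) = (-3)²·Var(T) = 9·36.2 = 325.8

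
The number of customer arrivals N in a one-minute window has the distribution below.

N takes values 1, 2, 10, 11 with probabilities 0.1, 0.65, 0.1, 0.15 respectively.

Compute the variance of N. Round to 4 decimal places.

14.4475

E[N] = (1)(0.1) + (2)(0.65) + (10)(0.1) + (11)(0.15) = 4.05
E[N²] = (1)²(0.1) + (2)²(0.65) + (10)²(0.1) + (11)²(0.15) = 30.85
Var(N) = E[N²] − (E[N])² = 30.85 − (4.05)² = 14.4475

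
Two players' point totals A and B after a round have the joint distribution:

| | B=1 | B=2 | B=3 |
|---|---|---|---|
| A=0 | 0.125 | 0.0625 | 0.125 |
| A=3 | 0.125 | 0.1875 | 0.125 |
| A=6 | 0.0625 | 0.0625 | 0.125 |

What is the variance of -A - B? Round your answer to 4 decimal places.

E[A] = 2.8125,  E[B] = 2.0625,  E[AB] = 6
var(A) = 12.9375 − (2.8125)² = 5.02734375;  var(B) = 4.9375 − (2.0625)² = 0.68359375
Cov(A,B) = 6 − (2.8125)(2.0625) = 0.19921875
var(-A - B) = (-1)²·5.02734375 + (-1)²·0.68359375 + 2·(-1)·(-1)·0.19921875 = 6.109375

6.1094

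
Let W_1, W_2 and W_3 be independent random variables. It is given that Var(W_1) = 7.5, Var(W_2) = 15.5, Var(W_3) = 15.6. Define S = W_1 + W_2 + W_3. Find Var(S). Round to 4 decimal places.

By independence, Var(S) = (1)²Var(W_1) + (1)²Var(W_2) + (1)²Var(W_3)
= (1)²·7.5 + (1)²·15.5 + (1)²·15.6 = 38.6

38.6000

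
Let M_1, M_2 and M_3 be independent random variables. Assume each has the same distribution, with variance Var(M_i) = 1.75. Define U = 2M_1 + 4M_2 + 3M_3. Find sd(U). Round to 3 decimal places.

By independence, Var(U) = (2)²Var(M_1) + (4)²Var(M_2) + (3)²Var(M_3)
= (2)²·1.75 + (4)²·1.75 + (3)²·1.75 = 50.75
sd(U) = √50.75 ≈ 7.124

7.124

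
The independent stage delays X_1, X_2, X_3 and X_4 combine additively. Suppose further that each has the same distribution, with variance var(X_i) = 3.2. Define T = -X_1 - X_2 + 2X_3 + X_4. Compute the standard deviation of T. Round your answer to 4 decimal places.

4.7329

By independence, var(T) = (-1)²var(X_1) + (-1)²var(X_2) + (2)²var(X_3) + (1)²var(X_4)
= (-1)²·3.2 + (-1)²·3.2 + (2)²·3.2 + (1)²·3.2 = 22.4
SD(T) = √22.4 ≈ 4.7329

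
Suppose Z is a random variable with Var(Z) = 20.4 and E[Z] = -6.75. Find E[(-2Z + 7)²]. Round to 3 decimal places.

E[-2Z + 7] = -2·-6.75 + 7 = 20.5
Var(-2Z + 7) = (-2)²·20.4 = 81.6
E[(-2Z + 7)²] = Var((-2Z + 7)) + (E[(-2Z + 7)])² = 81.6 + (20.5)² = 501.85

501.850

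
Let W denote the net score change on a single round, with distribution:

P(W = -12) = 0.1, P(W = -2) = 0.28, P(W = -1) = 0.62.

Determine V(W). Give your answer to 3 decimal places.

E[W] = (-12)(0.1) + (-2)(0.28) + (-1)(0.62) = -2.38
E[W²] = (-12)²(0.1) + (-2)²(0.28) + (-1)²(0.62) = 16.14
V(W) = E[W²] − (E[W])² = 16.14 − (-2.38)² = 10.4756

10.476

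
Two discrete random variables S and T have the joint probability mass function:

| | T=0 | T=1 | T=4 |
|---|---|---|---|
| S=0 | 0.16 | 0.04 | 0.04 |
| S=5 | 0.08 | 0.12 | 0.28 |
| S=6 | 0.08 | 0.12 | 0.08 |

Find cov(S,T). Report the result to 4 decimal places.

1.1696

E[S] = 4.08,  E[T] = 1.88
E[ST] = 8.84
cov(S,T) = E[ST] − E[S]E[T] = 8.84 − (4.08)(1.88) = 1.1696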